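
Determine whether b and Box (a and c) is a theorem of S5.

Tableau for the negation not (b and Box (a and c)):
1. not (b and Box (a and c)), w0
2. not Box (a and c), w0   [neg-and-rule on 1 (branches; this branch)]
3. not (a and c), w1   [neg-Box-rule on 2: fresh world w1, w0Rw1]
4. not c, w1   [neg-and-rule on 3 (branches; this branch)]
Accessibility: w0Rw0, w0Rw1, w1Rw0, w1Rw1
The negation has an open branch (countermodel exists).

Not valid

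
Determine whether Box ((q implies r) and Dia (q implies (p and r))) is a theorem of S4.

Not valid

Tableau for the negation not Box ((q implies r) and Dia (q implies (p and r))):
1. not Box ((q implies r) and Dia (q implies (p and r))), u
2. not ((q implies r) and Dia (q implies (p and r))), v
3. not Dia (q implies (p and r)), v
4. not (q implies (p and r)), v
5. q, v
6. not (p and r), v
7. not r, v
Accessibility: uRu, uRv, vRv
The negation has an open branch (countermodel exists).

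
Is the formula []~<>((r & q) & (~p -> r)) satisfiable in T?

1. []~<>((r & q) & (~p -> r)), u
2. ~<>((r & q) & (~p -> r)), u
3. ~((r & q) & (~p -> r)), u
4. ~(~p -> r), u
5. ~p, u
6. ~r, u
Accessibility: uRu

Yes, satisfiable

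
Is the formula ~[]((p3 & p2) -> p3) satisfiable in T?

Unsatisfiable (every branch closes)

1. ~[]((p3 & p2) -> p3), 0
2. ~((p3 & p2) -> p3), 1   [~[]-rule on 1: fresh world 1, 0R1]
3. p3 & p2, 1   [~->-rule on 2]
4. ~p3, 1   [~->-rule on 2]
5. p3, 1   [&-rule on 3]
6. p2, 1   [&-rule on 3]
Accessibility: 0R0, 0R1, 1R1
Branch closes: p3 and ~p3 both at 1.
All branches of the tableau close; one closing branch shown above.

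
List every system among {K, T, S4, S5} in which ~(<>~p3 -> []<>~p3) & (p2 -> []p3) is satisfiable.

K, T, S4

S4-tableau for the formula:
1. ~(<>~p3 -> []<>~p3) & (p2 -> []p3), w0
2. ~(<>~p3 -> []<>~p3), w0
3. p2 -> []p3, w0
4. <>~p3, w0
5. ~[]<>~p3, w0
6. ~p2, w0
7. ~p3, w1
8. ~<>~p3, w2
9. p3, w2
Accessibility: w0Rw0, w0Rw1, w0Rw2, w1Rw1, w2Rw2
Complete open branch: satisfiable in S4, hence also in K, T (this S4-model is also a K-model and a T-model).
S5-tableau for the formula:
1. ~(<>~p3 -> []<>~p3) & (p2 -> []p3), w0
2. ~(<>~p3 -> []<>~p3), w0
3. p2 -> []p3, w0
4. <>~p3, w0
5. ~[]<>~p3, w0
6. ~p2, w0
7. ~p3, w1
8. ~<>~p3, w2
9. p3, w0
10. p3, w1
Accessibility: w0Rw0, w0Rw1, w0Rw2, w1Rw0, w1Rw1, w1Rw2, w2Rw0, w2Rw1, w2Rw2
Branch closes: p3 and ~p3 both at w1.
Every branch closes (one shown): unsatisfiable in S5.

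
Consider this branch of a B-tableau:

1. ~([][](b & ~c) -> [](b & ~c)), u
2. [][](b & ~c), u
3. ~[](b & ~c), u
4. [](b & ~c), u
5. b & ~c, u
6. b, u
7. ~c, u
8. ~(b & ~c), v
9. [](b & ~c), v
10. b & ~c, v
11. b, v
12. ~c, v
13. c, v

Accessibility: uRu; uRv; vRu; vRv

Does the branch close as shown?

Both c and ~c appear at v.

Yes, closed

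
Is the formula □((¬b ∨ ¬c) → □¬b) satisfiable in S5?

Yes, satisfiable

1. □((¬b ∨ ¬c) → □¬b), w0
2. (¬b ∨ ¬c) → □¬b, w0
3. □¬b, w0
4. ¬b, w0
Accessibility: w0Rw0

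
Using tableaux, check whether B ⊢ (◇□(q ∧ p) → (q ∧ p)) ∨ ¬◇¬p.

Tableau for the negation ¬((◇□(q ∧ p) → (q ∧ p)) ∨ ¬◇¬p):
1. ¬((◇□(q ∧ p) → (q ∧ p)) ∨ ¬◇¬p), 0
2. ¬(◇□(q ∧ p) → (q ∧ p)), 0   [¬∨-rule on 1]
3. ◇¬p, 0   [¬∨-rule on 1]
4. ◇□(q ∧ p), 0   [¬→-rule on 2]
5. ¬(q ∧ p), 0   [¬→-rule on 2]
6. ¬p, 0   [¬∧-rule on 5 (branches; this branch)]
7. ¬p, 1   [◇-rule on 3: fresh world 1, 0R1]
8. □(q ∧ p), 2   [◇-rule on 4: fresh world 2, 0R2]
9. q ∧ p, 0   [□-rule on 8 via 2R0]
10. q, 0   [∧-rule on 9]
11. p, 0   [∧-rule on 9]
Accessibility: 0R0, 0R1, 0R2, 1R0, 1R1, 2R0, 2R2
Branch closes: p and ¬p both at 0.
All branches of the negation close; one closing branch shown above.

Yes, valid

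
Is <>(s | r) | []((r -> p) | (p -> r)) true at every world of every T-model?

Tableau for the negation ~(<>(s | r) | []((r -> p) | (p -> r))):
1. ~(<>(s | r) | []((r -> p) | (p -> r))), w0
2. ~<>(s | r), w0
3. ~[]((r -> p) | (p -> r)), w0
4. ~(s | r), w0
5. ~s, w0
6. ~r, w0
7. ~((r -> p) | (p -> r)), w1
8. ~(r -> p), w1
9. ~(p -> r), w1
10. r, w1
11. ~p, w1
12. p, w1
13. ~r, w1
Accessibility: w0Rw0, w0Rw1, w1Rw1
Branch closes: p and ~p both at w1.
All branches of the negation close; one closing branch shown above.

Yes, valid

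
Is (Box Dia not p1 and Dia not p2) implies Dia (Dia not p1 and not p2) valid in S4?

Tableau for the negation not ((Box Dia not p1 and Dia not p2) implies Dia (Dia not p1 and not p2)):
1. not ((Box Dia not p1 and Dia not p2) implies Dia (Dia not p1 and not p2)), u
2. Box Dia not p1 and Dia not p2, u
3. not Dia (Dia not p1 and not p2), u
4. Box Dia not p1, u
5. Dia not p2, u
6. not (Dia not p1 and not p2), u
7. Dia not p1, u
8. p2, u
9. not p2, v
10. not (Dia not p1 and not p2), v
11. Dia not p1, v
12. not Dia not p1, v
13. p1, v
14. not p1, w
15. not (Dia not p1 and not p2), w
16. Dia not p1, w
17. p2, w
18. not p1, x
19. not (Dia not p1 and not p2), x
20. Dia not p1, x
21. p1, x
Accessibility: uRu, uRv, uRw, uRx, vRv, vRx, wRw, xRx
Branch closes: p1 and not p1 both at x.
Every branch of the negation's tableau closes; the branch above is one of them.

Yes, valid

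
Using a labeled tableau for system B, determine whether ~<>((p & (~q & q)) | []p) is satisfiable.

1. ~<>((p & (~q & q)) | []p), u
2. ~((p & (~q & q)) | []p), u
3. ~(p & (~q & q)), u
4. ~[]p, u
5. ~(~q & q), u
6. ~q, u
7. ~p, v
8. ~((p & (~q & q)) | []p), v
9. ~(p & (~q & q)), v
10. ~[]p, v
11. ~(~q & q), v
12. ~q, v
13. ~p, w
Accessibility: uRu, uRv, vRu, vRv, vRw, wRv, wRw

Satisfiable (open branch found)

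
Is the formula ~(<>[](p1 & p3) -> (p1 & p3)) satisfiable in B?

1. ~(<>[](p1 & p3) -> (p1 & p3)), w0
2. <>[](p1 & p3), w0
3. ~(p1 & p3), w0
4. ~p3, w0
5. [](p1 & p3), w1
6. p1 & p3, w0
7. p1, w0
8. p3, w0
Accessibility: w0Rw0, w0Rw1, w1Rw0, w1Rw1
Branch closes: p3 and ~p3 both at w0.
(One branch shown.) All branches close.

Unsatisfiable (every branch closes)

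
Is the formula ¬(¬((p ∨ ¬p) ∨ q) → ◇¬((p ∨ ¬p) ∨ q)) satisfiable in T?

1. ¬(¬((p ∨ ¬p) ∨ q) → ◇¬((p ∨ ¬p) ∨ q)), 0
2. ¬((p ∨ ¬p) ∨ q), 0
3. ¬◇¬((p ∨ ¬p) ∨ q), 0
4. ¬(p ∨ ¬p), 0
5. ¬q, 0
6. ¬p, 0
7. p, 0
Accessibility: 0R0
Branch closes: p and ¬p both at 0.
All branches of the tableau close; one closing branch shown above.

Unsatisfiable (every branch closes)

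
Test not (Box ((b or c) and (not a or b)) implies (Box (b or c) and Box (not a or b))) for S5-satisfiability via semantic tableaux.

Unsatisfiable

1. not (Box ((b or c) and (not a or b)) implies (Box (b or c) and Box (not a or b))), w0
2. Box ((b or c) and (not a or b)), w0
3. not (Box (b or c) and Box (not a or b)), w0
4. (b or c) and (not a or b), w0
5. b or c, w0
6. not a or b, w0
7. not Box (not a or b), w0
8. c, w0
9. b, w0
10. not (not a or b), w1
11. a, w1
12. not b, w1
13. (b or c) and (not a or b), w1
14. b or c, w1
15. not a or b, w1
16. c, w1
17. b, w1
Accessibility: w0Rw0, w0Rw1, w1Rw0, w1Rw1
Branch closes: b and not b both at w1.
Every branch closes; the branch above is one of them.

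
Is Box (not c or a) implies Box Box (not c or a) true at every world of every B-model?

No, not valid

Tableau for the negation not (Box (not c or a) implies Box Box (not c or a)):
1. not (Box (not c or a) implies Box Box (not c or a)), u
2. Box (not c or a), u
3. not Box Box (not c or a), u
4. not c or a, u
5. a, u
6. not Box (not c or a), v
7. not c or a, v
8. a, v
9. not (not c or a), w
10. c, w
11. not a, w
Accessibility: uRu, uRv, vRu, vRv, vRw, wRv, wRw
The negation has an open branch (countermodel exists).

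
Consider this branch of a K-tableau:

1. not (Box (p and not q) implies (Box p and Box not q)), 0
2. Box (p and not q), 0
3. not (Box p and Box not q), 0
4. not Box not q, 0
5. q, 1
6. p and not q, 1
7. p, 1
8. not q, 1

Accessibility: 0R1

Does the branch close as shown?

Both q and not q appear at 1.

Yes, closed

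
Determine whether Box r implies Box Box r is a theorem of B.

Not valid

Tableau for the negation not (Box r implies Box Box r):
1. not (Box r implies Box Box r), 0
2. Box r, 0
3. not Box Box r, 0
4. r, 0
5. not Box r, 1
6. r, 1
7. not r, 2
Accessibility: 0R0, 0R1, 1R0, 1R1, 1R2, 2R1, 2R2
The negation has an open branch (countermodel exists).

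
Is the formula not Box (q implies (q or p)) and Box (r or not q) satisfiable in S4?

Unsatisfiable

1. not Box (q implies (q or p)) and Box (r or not q), w0
2. not Box (q implies (q or p)), w0
3. Box (r or not q), w0
4. r or not q, w0
5. not q, w0
6. not (q implies (q or p)), w1
7. q, w1
8. not (q or p), w1
9. not q, w1
10. not p, w1
Accessibility: w0Rw0, w0Rw1, w1Rw1
Branch closes: q and not q both at w1.
All branches of the tableau close; one closing branch shown above.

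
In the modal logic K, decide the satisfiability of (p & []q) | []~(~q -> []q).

1. (p & []q) | []~(~q -> []q), u
2. []~(~q -> []q), u   [|-rule on 1 (branches; this branch)]

Satisfiable (open branch found)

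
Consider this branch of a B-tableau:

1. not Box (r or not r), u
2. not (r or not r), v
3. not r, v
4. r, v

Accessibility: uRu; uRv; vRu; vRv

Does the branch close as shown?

Closed

Both r and not r appear at v.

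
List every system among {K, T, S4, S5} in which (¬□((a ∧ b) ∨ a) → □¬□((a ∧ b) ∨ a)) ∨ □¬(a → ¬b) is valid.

S4-tableau for the negation ¬((¬□((a ∧ b) ∨ a) → □¬□((a ∧ b) ∨ a)) ∨ □¬(a → ¬b)):
1. ¬((¬□((a ∧ b) ∨ a) → □¬□((a ∧ b) ∨ a)) ∨ □¬(a → ¬b)), w0
2. ¬(¬□((a ∧ b) ∨ a) → □¬□((a ∧ b) ∨ a)), w0
3. ¬□¬(a → ¬b), w0
4. ¬□((a ∧ b) ∨ a), w0
5. ¬□¬□((a ∧ b) ∨ a), w0
6. a → ¬b, w1
7. ¬b, w1
8. ¬((a ∧ b) ∨ a), w2
9. ¬(a ∧ b), w2
10. ¬a, w2
11. ¬b, w2
12. □((a ∧ b) ∨ a), w3
13. (a ∧ b) ∨ a, w3
14. a, w3
Accessibility: w0Rw0, w0Rw1, w0Rw2, w0Rw3, w1Rw1, w2Rw2, w3Rw3
Complete open branch: countermodel on an S4-frame, so not valid in S4, nor in K, T (the same frame is also a K-frame and a T-frame).
S5-tableau for the negation ¬((¬□((a ∧ b) ∨ a) → □¬□((a ∧ b) ∨ a)) ∨ □¬(a → ¬b)):
1. ¬((¬□((a ∧ b) ∨ a) → □¬□((a ∧ b) ∨ a)) ∨ □¬(a → ¬b)), w0
2. ¬(¬□((a ∧ b) ∨ a) → □¬□((a ∧ b) ∨ a)), w0
3. ¬□¬(a → ¬b), w0
4. ¬□((a ∧ b) ∨ a), w0
5. ¬□¬□((a ∧ b) ∨ a), w0
6. a → ¬b, w1
7. ¬b, w1
8. ¬((a ∧ b) ∨ a), w2
9. ¬(a ∧ b), w2
10. ¬a, w2
11. ¬b, w2
12. □((a ∧ b) ∨ a), w3
13. (a ∧ b) ∨ a, w0
14. (a ∧ b) ∨ a, w1
15. (a ∧ b) ∨ a, w2
16. (a ∧ b) ∨ a, w3
17. a ∧ b, w0
18. a, w0
19. b, w0
20. a, w1
21. a ∧ b, w2
22. a, w2
23. b, w2
Accessibility: w0Rw0, w0Rw1, w0Rw2, w0Rw3, w1Rw0, w1Rw1, w1Rw2, w1Rw3, w2Rw0, w2Rw1, w2Rw2, w2Rw3, w3Rw0, w3Rw1, w3Rw2, w3Rw3
Branch closes: a and ¬a both at w2.
Every branch closes (one shown): valid in S5.

S5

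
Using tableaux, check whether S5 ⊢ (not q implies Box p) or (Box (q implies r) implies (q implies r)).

Valid

Tableau for the negation not ((not q implies Box p) or (Box (q implies r) implies (q implies r))):
1. not ((not q implies Box p) or (Box (q implies r) implies (q implies r))), u
2. not (not q implies Box p), u
3. not (Box (q implies r) implies (q implies r)), u
4. not q, u
5. not Box p, u
6. Box (q implies r), u
7. not (q implies r), u
8. q, u
9. not r, u
Accessibility: uRu
Branch closes: q and not q both at u.
All branches of the negation close; one closing branch shown above.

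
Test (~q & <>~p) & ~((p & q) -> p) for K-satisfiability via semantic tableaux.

1. (~q & <>~p) & ~((p & q) -> p), w0
2. ~q & <>~p, w0   [&-rule on 1]
3. ~((p & q) -> p), w0   [&-rule on 1]
4. ~q, w0   [&-rule on 2]
5. <>~p, w0   [&-rule on 2]
6. p & q, w0   [~->-rule on 3]
7. ~p, w0   [~->-rule on 3]
8. p, w0   [&-rule on 6]
9. q, w0   [&-rule on 6]
Branch closes: p and ~p both at w0.
Every branch closes; the branch above is one of them.

Unsatisfiable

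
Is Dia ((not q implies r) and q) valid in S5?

Tableau for the negation not Dia ((not q implies r) and q):
1. not Dia ((not q implies r) and q), u
2. not ((not q implies r) and q), u   [neg-Dia-rule on 1 via uRu]
3. not q, u   [neg-and-rule on 2 (branches; this branch)]
Accessibility: uRu
The negation has an open branch (countermodel exists).

Not valid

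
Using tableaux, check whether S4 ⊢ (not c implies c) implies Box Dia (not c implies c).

Tableau for the negation not ((not c implies c) implies Box Dia (not c implies c)):
1. not ((not c implies c) implies Box Dia (not c implies c)), u
2. not c implies c, u
3. not Box Dia (not c implies c), u
4. c, u
5. not Dia (not c implies c), v
6. not (not c implies c), v
7. not c, v
Accessibility: uRu, uRv, vRv
The negation has an open branch (countermodel exists).

Not valid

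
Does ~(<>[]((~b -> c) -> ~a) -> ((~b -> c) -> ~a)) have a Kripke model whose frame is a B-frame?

1. ~(<>[]((~b -> c) -> ~a) -> ((~b -> c) -> ~a)), u
2. <>[]((~b -> c) -> ~a), u   [~->-rule on 1]
3. ~((~b -> c) -> ~a), u   [~->-rule on 1]
4. ~b -> c, u   [~->-rule on 3]
5. a, u   [~->-rule on 3]
6. c, u   [->-rule on 4 (branches; this branch)]
7. []((~b -> c) -> ~a), v   [<>-rule on 2: fresh world v, uRv]
8. (~b -> c) -> ~a, u   [[]-rule on 7 via vRu]
9. (~b -> c) -> ~a, v   [[]-rule on 7 via vRv]
10. ~(~b -> c), u   [->-rule on 8 (branches; this branch)]
11. ~b, u   [~->-rule on 10]
12. ~c, u   [~->-rule on 10]
Accessibility: uRu, uRv, vRu, vRv
Branch closes: c and ~c both at u.
All branches of the tableau close; one closing branch shown above.

No, unsatisfiable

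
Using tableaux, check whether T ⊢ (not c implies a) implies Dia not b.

Tableau for the negation not ((not c implies a) implies Dia not b):
1. not ((not c implies a) implies Dia not b), u
2. not c implies a, u
3. not Dia not b, u
4. b, u
5. a, u
Accessibility: uRu
The negation has an open branch (countermodel exists).

No, not valid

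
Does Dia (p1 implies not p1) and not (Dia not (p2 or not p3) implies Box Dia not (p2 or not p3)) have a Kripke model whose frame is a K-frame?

Satisfiable

1. Dia (p1 implies not p1) and not (Dia not (p2 or not p3) implies Box Dia not (p2 or not p3)), 0
2. Dia (p1 implies not p1), 0
3. not (Dia not (p2 or not p3) implies Box Dia not (p2 or not p3)), 0
4. Dia not (p2 or not p3), 0
5. not Box Dia not (p2 or not p3), 0
6. p1 implies not p1, 1
7. not p1, 1
8. not (p2 or not p3), 2
9. not p2, 2
10. p3, 2
11. not Dia not (p2 or not p3), 3
Accessibility: 0R1, 0R2, 0R3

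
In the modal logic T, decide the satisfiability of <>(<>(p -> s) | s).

1. <>(<>(p -> s) | s), u
2. <>(p -> s) | s, v   [<>-rule on 1: fresh world v, uRv]
3. s, v   [|-rule on 2 (branches; this branch)]
Accessibility: uRu, uRv, vRv

Satisfiable (open branch found)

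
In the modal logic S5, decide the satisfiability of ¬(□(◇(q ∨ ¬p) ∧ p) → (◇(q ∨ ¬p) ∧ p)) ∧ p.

Unsatisfiable (every branch closes)

1. ¬(□(◇(q ∨ ¬p) ∧ p) → (◇(q ∨ ¬p) ∧ p)) ∧ p, 0
2. ¬(□(◇(q ∨ ¬p) ∧ p) → (◇(q ∨ ¬p) ∧ p)), 0
3. p, 0
4. □(◇(q ∨ ¬p) ∧ p), 0
5. ¬(◇(q ∨ ¬p) ∧ p), 0
6. ◇(q ∨ ¬p) ∧ p, 0
7. ◇(q ∨ ¬p), 0
8. ¬◇(q ∨ ¬p), 0
9. ¬(q ∨ ¬p), 0
10. ¬q, 0
11. q ∨ ¬p, 1
12. ◇(q ∨ ¬p) ∧ p, 1
13. ◇(q ∨ ¬p), 1
14. p, 1
15. ¬(q ∨ ¬p), 1
16. ¬q, 1
17. ¬p, 1
Accessibility: 0R0, 0R1, 1R0, 1R1
Branch closes: p and ¬p both at 1.
Every branch closes; the branch above is one of them.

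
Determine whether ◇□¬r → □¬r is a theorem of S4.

Tableau for the negation ¬(◇□¬r → □¬r):
1. ¬(◇□¬r → □¬r), 0
2. ◇□¬r, 0
3. ¬□¬r, 0
4. □¬r, 1
5. ¬r, 1
6. r, 2
Accessibility: 0R0, 0R1, 0R2, 1R1, 2R2
The negation has an open branch (countermodel exists).

Invalid (countermodel exists)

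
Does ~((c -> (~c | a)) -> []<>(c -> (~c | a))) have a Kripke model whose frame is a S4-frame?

Satisfiable (open branch found)

1. ~((c -> (~c | a)) -> []<>(c -> (~c | a))), w0
2. c -> (~c | a), w0   [~->-rule on 1]
3. ~[]<>(c -> (~c | a)), w0   [~->-rule on 1]
4. ~c | a, w0   [->-rule on 2 (branches; this branch)]
5. a, w0   [|-rule on 4 (branches; this branch)]
6. ~<>(c -> (~c | a)), w1   [~[]-rule on 3: fresh world w1, w0Rw1]
7. ~(c -> (~c | a)), w1   [~<>-rule on 6 via w1Rw1]
8. c, w1   [~->-rule on 7]
9. ~(~c | a), w1   [~->-rule on 7]
10. ~a, w1   [~|-rule on 9]
Accessibility: w0Rw0, w0Rw1, w1Rw1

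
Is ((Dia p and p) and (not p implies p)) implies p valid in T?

Yes, valid

Tableau for the negation not (((Dia p and p) and (not p implies p)) implies p):
1. not (((Dia p and p) and (not p implies p)) implies p), 0
2. (Dia p and p) and (not p implies p), 0
3. not p, 0
4. Dia p and p, 0
5. not p implies p, 0
6. Dia p, 0
7. p, 0
Accessibility: 0R0
Branch closes: p and not p both at 0.
Every branch of the negation's tableau closes; the branch above is one of them.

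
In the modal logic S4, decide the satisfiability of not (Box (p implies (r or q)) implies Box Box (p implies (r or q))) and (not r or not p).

1. not (Box (p implies (r or q)) implies Box Box (p implies (r or q))) and (not r or not p), u
2. not (Box (p implies (r or q)) implies Box Box (p implies (r or q))), u   [and-rule on 1]
3. not r or not p, u   [and-rule on 1]
4. Box (p implies (r or q)), u   [neg-implies-rule on 2]
5. not Box Box (p implies (r or q)), u   [neg-implies-rule on 2]
6. p implies (r or q), u   [Box-rule on 4 via uRu]
7. not p, u   [or-rule on 3 (branches; this branch)]
8. r or q, u   [implies-rule on 6 (branches; this branch)]
9. q, u   [or-rule on 8 (branches; this branch)]
10. not Box (p implies (r or q)), v   [neg-Box-rule on 5: fresh world v, uRv]
11. p implies (r or q), v   [Box-rule on 4 via uRv]
12. r or q, v   [implies-rule on 11 (branches; this branch)]
13. q, v   [or-rule on 12 (branches; this branch)]
14. not (p implies (r or q)), w   [neg-Box-rule on 10: fresh world w, vRw]
15. p, w   [neg-implies-rule on 14]
16. not (r or q), w   [neg-implies-rule on 14]
17. not r, w   [neg-or-rule on 16]
18. not q, w   [neg-or-rule on 16]
19. p implies (r or q), w   [Box-rule on 4 via uRw]
20. r or q, w   [implies-rule on 19 (branches; this branch)]
21. q, w   [or-rule on 20 (branches; this branch)]
Accessibility: uRu, uRv, uRw, vRv, vRw, wRw
Branch closes: q and not q both at w.
All branches of the tableau close; one closing branch shown above.

Unsatisfiable (every branch closes)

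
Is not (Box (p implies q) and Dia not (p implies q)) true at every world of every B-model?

Tableau for the negation Box (p implies q) and Dia not (p implies q):
1. Box (p implies q) and Dia not (p implies q), u
2. Box (p implies q), u   [and-rule on 1]
3. Dia not (p implies q), u   [and-rule on 1]
4. p implies q, u   [Box-rule on 2 via uRu]
5. q, u   [implies-rule on 4 (branches; this branch)]
6. not (p implies q), v   [Dia-rule on 3: fresh world v, uRv]
7. p, v   [neg-implies-rule on 6]
8. not q, v   [neg-implies-rule on 6]
9. p implies q, v   [Box-rule on 2 via uRv]
10. q, v   [implies-rule on 9 (branches; this branch)]
Accessibility: uRu, uRv, vRu, vRv
Branch closes: q and not q both at v.
All branches of the negation close; one closing branch shown above.

Valid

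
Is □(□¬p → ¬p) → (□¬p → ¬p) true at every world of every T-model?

Tableau for the negation ¬(□(□¬p → ¬p) → (□¬p → ¬p)):
1. ¬(□(□¬p → ¬p) → (□¬p → ¬p)), w0
2. □(□¬p → ¬p), w0   [¬→-rule on 1]
3. ¬(□¬p → ¬p), w0   [¬→-rule on 1]
4. □¬p, w0   [¬→-rule on 3]
5. p, w0   [¬→-rule on 3]
6. □¬p → ¬p, w0   [□-rule on 2 via w0Rw0]
7. ¬p, w0   [□-rule on 4 via w0Rw0]
Accessibility: w0Rw0
Branch closes: p and ¬p both at w0.
Every branch of the negation's tableau closes; the branch above is one of them.

Valid in T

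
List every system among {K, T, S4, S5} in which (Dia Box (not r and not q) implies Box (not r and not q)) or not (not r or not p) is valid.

S5

S5-tableau for the negation not ((Dia Box (not r and not q) implies Box (not r and not q)) or not (not r or not p)):
1. not ((Dia Box (not r and not q) implies Box (not r and not q)) or not (not r or not p)), 0
2. not (Dia Box (not r and not q) implies Box (not r and not q)), 0
3. not r or not p, 0
4. Dia Box (not r and not q), 0
5. not Box (not r and not q), 0
6. not p, 0
7. Box (not r and not q), 1
8. not r and not q, 0
9. not r, 0
10. not q, 0
11. not r and not q, 1
12. not r, 1
13. not q, 1
14. not (not r and not q), 2
15. not r and not q, 2
16. not r, 2
17. not q, 2
18. q, 2
Accessibility: 0R0, 0R1, 0R2, 1R0, 1R1, 1R2, 2R0, 2R1, 2R2
Branch closes: q and not q both at 2.
Every branch closes (one shown): valid in S5.
S4-tableau for the negation not ((Dia Box (not r and not q) implies Box (not r and not q)) or not (not r or not p)):
1. not ((Dia Box (not r and not q) implies Box (not r and not q)) or not (not r or not p)), 0
2. not (Dia Box (not r and not q) implies Box (not r and not q)), 0
3. not r or not p, 0
4. Dia Box (not r and not q), 0
5. not Box (not r and not q), 0
6. not p, 0
7. Box (not r and not q), 1
8. not r and not q, 1
9. not r, 1
10. not q, 1
11. not (not r and not q), 2
12. q, 2
Accessibility: 0R0, 0R1, 0R2, 1R1, 2R2
Complete open branch: countermodel on an S4-frame, so not valid in S4, nor in K, T (the same frame is also a K-frame and a T-frame).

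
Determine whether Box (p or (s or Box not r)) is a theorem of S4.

Tableau for the negation not Box (p or (s or Box not r)):
1. not Box (p or (s or Box not r)), u
2. not (p or (s or Box not r)), v
3. not p, v
4. not (s or Box not r), v
5. not s, v
6. not Box not r, v
7. r, w
Accessibility: uRu, uRv, uRw, vRv, vRw, wRw
The negation has an open branch (countermodel exists).

Not valid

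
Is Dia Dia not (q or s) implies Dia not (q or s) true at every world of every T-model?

Not valid

Tableau for the negation not (Dia Dia not (q or s) implies Dia not (q or s)):
1. not (Dia Dia not (q or s) implies Dia not (q or s)), u
2. Dia Dia not (q or s), u
3. not Dia not (q or s), u
4. q or s, u
5. s, u
6. Dia not (q or s), v
7. q or s, v
8. s, v
9. not (q or s), w
10. not q, w
11. not s, w
Accessibility: uRu, uRv, vRv, vRw, wRw
The negation has an open branch (countermodel exists).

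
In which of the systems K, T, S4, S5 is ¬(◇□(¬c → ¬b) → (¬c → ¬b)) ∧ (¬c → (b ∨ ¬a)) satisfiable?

K, T, S4

S5-tableau for the formula:
1. ¬(◇□(¬c → ¬b) → (¬c → ¬b)) ∧ (¬c → (b ∨ ¬a)), w0
2. ¬(◇□(¬c → ¬b) → (¬c → ¬b)), w0
3. ¬c → (b ∨ ¬a), w0
4. ◇□(¬c → ¬b), w0
5. ¬(¬c → ¬b), w0
6. ¬c, w0
7. b, w0
8. b ∨ ¬a, w0
9. ¬a, w0
10. □(¬c → ¬b), w1
11. ¬c → ¬b, w0
12. ¬c → ¬b, w1
13. ¬b, w0
Accessibility: w0Rw0, w0Rw1, w1Rw0, w1Rw1
Branch closes: b and ¬b both at w0.
Every branch closes (one shown): unsatisfiable in S5.
S4-tableau for the formula:
1. ¬(◇□(¬c → ¬b) → (¬c → ¬b)) ∧ (¬c → (b ∨ ¬a)), w0
2. ¬(◇□(¬c → ¬b) → (¬c → ¬b)), w0
3. ¬c → (b ∨ ¬a), w0
4. ◇□(¬c → ¬b), w0
5. ¬(¬c → ¬b), w0
6. ¬c, w0
7. b, w0
8. b ∨ ¬a, w0
9. ¬a, w0
10. □(¬c → ¬b), w1
11. ¬c → ¬b, w1
12. ¬b, w1
Accessibility: w0Rw0, w0Rw1, w1Rw1
Complete open branch: satisfiable in S4, hence also in K, T (this S4-model is also a K-model and a T-model).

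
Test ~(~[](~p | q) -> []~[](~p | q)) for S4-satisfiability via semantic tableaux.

1. ~(~[](~p | q) -> []~[](~p | q)), w0
2. ~[](~p | q), w0
3. ~[]~[](~p | q), w0
4. ~(~p | q), w1
5. p, w1
6. ~q, w1
7. [](~p | q), w2
8. ~p | q, w2
9. q, w2
Accessibility: w0Rw0, w0Rw1, w0Rw2, w1Rw1, w2Rw2

Satisfiable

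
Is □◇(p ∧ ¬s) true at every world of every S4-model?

Tableau for the negation ¬□◇(p ∧ ¬s):
1. ¬□◇(p ∧ ¬s), u
2. ¬◇(p ∧ ¬s), v   [¬□-rule on 1: fresh world v, uRv]
3. ¬(p ∧ ¬s), v   [¬◇-rule on 2 via vRv]
4. s, v   [¬∧-rule on 3 (branches; this branch)]
Accessibility: uRu, uRv, vRv
The negation has an open branch (countermodel exists).

No, not valid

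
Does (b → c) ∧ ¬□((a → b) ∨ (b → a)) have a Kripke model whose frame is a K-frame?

1. (b → c) ∧ ¬□((a → b) ∨ (b → a)), w0
2. b → c, w0
3. ¬□((a → b) ∨ (b → a)), w0
4. c, w0
5. ¬((a → b) ∨ (b → a)), w1
6. ¬(a → b), w1
7. ¬(b → a), w1
8. a, w1
9. ¬b, w1
10. b, w1
11. ¬a, w1
Accessibility: w0Rw1
Branch closes: b and ¬b both at w1.
(One branch shown.) All branches close.

Unsatisfiable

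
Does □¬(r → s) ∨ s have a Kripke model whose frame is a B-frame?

Satisfiable (open branch found)

1. □¬(r → s) ∨ s, 0
2. s, 0
Accessibility: 0R0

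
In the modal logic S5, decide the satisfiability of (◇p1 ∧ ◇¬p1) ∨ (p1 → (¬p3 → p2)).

1. (◇p1 ∧ ◇¬p1) ∨ (p1 → (¬p3 → p2)), w0
2. p1 → (¬p3 → p2), w0
3. ¬p3 → p2, w0
4. p2, w0
Accessibility: w0Rw0

Satisfiable (open branch found)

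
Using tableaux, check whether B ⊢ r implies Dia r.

Tableau for the negation not (r implies Dia r):
1. not (r implies Dia r), 0
2. r, 0
3. not Dia r, 0
4. not r, 0
Accessibility: 0R0
Branch closes: r and not r both at 0.
Every branch of the negation's tableau closes; the branch above is one of them.

Valid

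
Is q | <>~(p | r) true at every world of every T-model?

No, not valid

Tableau for the negation ~(q | <>~(p | r)):
1. ~(q | <>~(p | r)), w0
2. ~q, w0
3. ~<>~(p | r), w0
4. p | r, w0
5. r, w0
Accessibility: w0Rw0
The negation has an open branch (countermodel exists).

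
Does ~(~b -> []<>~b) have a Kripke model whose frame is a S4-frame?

Yes, satisfiable

1. ~(~b -> []<>~b), w0
2. ~b, w0
3. ~[]<>~b, w0
4. ~<>~b, w1
5. b, w1
Accessibility: w0Rw0, w0Rw1, w1Rw1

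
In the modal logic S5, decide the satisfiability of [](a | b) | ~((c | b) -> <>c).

Yes, satisfiable

1. [](a | b) | ~((c | b) -> <>c), 0
2. ~((c | b) -> <>c), 0   [|-rule on 1 (branches; this branch)]
3. c | b, 0   [~->-rule on 2]
4. ~<>c, 0   [~->-rule on 2]
5. ~c, 0   [~<>-rule on 4 via 0R0]
6. b, 0   [|-rule on 3 (branches; this branch)]
Accessibility: 0R0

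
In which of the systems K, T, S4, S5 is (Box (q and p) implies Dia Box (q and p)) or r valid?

K-tableau for the negation not ((Box (q and p) implies Dia Box (q and p)) or r):
1. not ((Box (q and p) implies Dia Box (q and p)) or r), u
2. not (Box (q and p) implies Dia Box (q and p)), u
3. not r, u
4. Box (q and p), u
5. not Dia Box (q and p), u
Complete open branch: countermodel on a K-frame, so not valid in K.
T-tableau for the negation not ((Box (q and p) implies Dia Box (q and p)) or r):
1. not ((Box (q and p) implies Dia Box (q and p)) or r), u
2. not (Box (q and p) implies Dia Box (q and p)), u
3. not r, u
4. Box (q and p), u
5. not Dia Box (q and p), u
6. q and p, u
7. q, u
8. p, u
9. not Box (q and p), u
10. not (q and p), v
11. q and p, v
12. q, v
13. p, v
14. not Box (q and p), v
15. not p, v
Accessibility: uRu, uRv, vRv
Branch closes: p and not p both at v.
Every branch closes (one shown): valid in T, hence also in S4, S5 (every theorem of T is a theorem of S4 and S5).

T, S4, S5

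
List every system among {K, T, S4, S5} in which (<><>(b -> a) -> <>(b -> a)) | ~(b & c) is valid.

S4, S5

T-tableau for the negation ~((<><>(b -> a) -> <>(b -> a)) | ~(b & c)):
1. ~((<><>(b -> a) -> <>(b -> a)) | ~(b & c)), 0
2. ~(<><>(b -> a) -> <>(b -> a)), 0
3. b & c, 0
4. <><>(b -> a), 0
5. ~<>(b -> a), 0
6. b, 0
7. c, 0
8. ~(b -> a), 0
9. ~a, 0
10. <>(b -> a), 1
11. ~(b -> a), 1
12. b, 1
13. ~a, 1
14. b -> a, 2
15. a, 2
Accessibility: 0R0, 0R1, 1R1, 1R2, 2R2
Complete open branch: countermodel on a T-frame, so not valid in T, nor in K (the same frame is also a K-frame).
S4-tableau for the negation ~((<><>(b -> a) -> <>(b -> a)) | ~(b & c)):
1. ~((<><>(b -> a) -> <>(b -> a)) | ~(b & c)), 0
2. ~(<><>(b -> a) -> <>(b -> a)), 0
3. b & c, 0
4. <><>(b -> a), 0
5. ~<>(b -> a), 0
6. b, 0
7. c, 0
8. ~(b -> a), 0
9. ~a, 0
10. <>(b -> a), 1
11. ~(b -> a), 1
12. b, 1
13. ~a, 1
14. b -> a, 2
15. ~(b -> a), 2
16. b, 2
17. ~a, 2
18. a, 2
Accessibility: 0R0, 0R1, 0R2, 1R1, 1R2, 2R2
Branch closes: a and ~a both at 2.
Every branch closes (one shown): valid in S4, hence also in S5 (every theorem of S4 is a theorem of S5).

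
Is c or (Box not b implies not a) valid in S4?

Tableau for the negation not (c or (Box not b implies not a)):
1. not (c or (Box not b implies not a)), 0
2. not c, 0
3. not (Box not b implies not a), 0
4. Box not b, 0
5. a, 0
6. not b, 0
Accessibility: 0R0
The negation has an open branch (countermodel exists).

Not valid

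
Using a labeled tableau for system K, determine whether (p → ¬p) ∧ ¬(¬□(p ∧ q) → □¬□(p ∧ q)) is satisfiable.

Yes, satisfiable

1. (p → ¬p) ∧ ¬(¬□(p ∧ q) → □¬□(p ∧ q)), u
2. p → ¬p, u   [∧-rule on 1]
3. ¬(¬□(p ∧ q) → □¬□(p ∧ q)), u   [∧-rule on 1]
4. ¬□(p ∧ q), u   [¬→-rule on 3]
5. ¬□¬□(p ∧ q), u   [¬→-rule on 3]
6. ¬p, u   [→-rule on 2 (branches; this branch)]
7. ¬(p ∧ q), v   [¬□-rule on 4: fresh world v, uRv]
8. ¬q, v   [¬∧-rule on 7 (branches; this branch)]
9. □(p ∧ q), w   [¬□-rule on 5: fresh world w, uRw]
Accessibility: uRv, uRw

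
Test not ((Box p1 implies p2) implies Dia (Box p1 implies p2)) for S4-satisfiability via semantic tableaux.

No, unsatisfiable

1. not ((Box p1 implies p2) implies Dia (Box p1 implies p2)), w0
2. Box p1 implies p2, w0   [neg-implies-rule on 1]
3. not Dia (Box p1 implies p2), w0   [neg-implies-rule on 1]
4. not (Box p1 implies p2), w0   [neg-Dia-rule on 3 via w0Rw0]
5. Box p1, w0   [neg-implies-rule on 4]
6. not p2, w0   [neg-implies-rule on 4]
7. p1, w0   [Box-rule on 5 via w0Rw0]
8. not Box p1, w0   [implies-rule on 2 (branches; this branch)]
9. not p1, w1   [neg-Box-rule on 8: fresh world w1, w0Rw1]
10. not (Box p1 implies p2), w1   [neg-Dia-rule on 3 via w0Rw1]
11. Box p1, w1   [neg-implies-rule on 10]
12. not p2, w1   [neg-implies-rule on 10]
13. p1, w1   [Box-rule on 5 via w0Rw1]
Accessibility: w0Rw0, w0Rw1, w1Rw1
Branch closes: p1 and not p1 both at w1.
(One branch shown.) All branches close.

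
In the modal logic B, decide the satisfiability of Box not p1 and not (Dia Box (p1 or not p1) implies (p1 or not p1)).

Unsatisfiable

1. Box not p1 and not (Dia Box (p1 or not p1) implies (p1 or not p1)), w0
2. Box not p1, w0   [and-rule on 1]
3. not (Dia Box (p1 or not p1) implies (p1 or not p1)), w0   [and-rule on 1]
4. Dia Box (p1 or not p1), w0   [neg-implies-rule on 3]
5. not (p1 or not p1), w0   [neg-implies-rule on 3]
6. not p1, w0   [neg-or-rule on 5]
7. p1, w0   [neg-or-rule on 5]
Accessibility: w0Rw0
Branch closes: p1 and not p1 both at w0.
Every branch closes; the branch above is one of them.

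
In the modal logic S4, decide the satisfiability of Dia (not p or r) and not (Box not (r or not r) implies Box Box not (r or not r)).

1. Dia (not p or r) and not (Box not (r or not r) implies Box Box not (r or not r)), u
2. Dia (not p or r), u
3. not (Box not (r or not r) implies Box Box not (r or not r)), u
4. Box not (r or not r), u
5. not Box Box not (r or not r), u
6. not (r or not r), u
7. not r, u
8. r, u
Accessibility: uRu
Branch closes: r and not r both at u.
Every branch closes; the branch above is one of them.

No, unsatisfiable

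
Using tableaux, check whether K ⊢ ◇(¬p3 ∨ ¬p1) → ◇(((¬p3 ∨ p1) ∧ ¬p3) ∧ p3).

Tableau for the negation ¬(◇(¬p3 ∨ ¬p1) → ◇(((¬p3 ∨ p1) ∧ ¬p3) ∧ p3)):
1. ¬(◇(¬p3 ∨ ¬p1) → ◇(((¬p3 ∨ p1) ∧ ¬p3) ∧ p3)), w0
2. ◇(¬p3 ∨ ¬p1), w0
3. ¬◇(((¬p3 ∨ p1) ∧ ¬p3) ∧ p3), w0
4. ¬p3 ∨ ¬p1, w1
5. ¬(((¬p3 ∨ p1) ∧ ¬p3) ∧ p3), w1
6. ¬p1, w1
7. ¬p3, w1
Accessibility: w0Rw1
The negation has an open branch (countermodel exists).

No, not valid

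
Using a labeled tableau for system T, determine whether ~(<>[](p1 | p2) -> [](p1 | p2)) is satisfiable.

1. ~(<>[](p1 | p2) -> [](p1 | p2)), w0
2. <>[](p1 | p2), w0
3. ~[](p1 | p2), w0
4. [](p1 | p2), w1
5. p1 | p2, w1
6. p2, w1
7. ~(p1 | p2), w2
8. ~p1, w2
9. ~p2, w2
Accessibility: w0Rw0, w0Rw1, w0Rw2, w1Rw1, w2Rw2

Satisfiable (open branch found)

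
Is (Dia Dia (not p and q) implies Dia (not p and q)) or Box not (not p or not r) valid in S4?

Valid in S4

Tableau for the negation not ((Dia Dia (not p and q) implies Dia (not p and q)) or Box not (not p or not r)):
1. not ((Dia Dia (not p and q) implies Dia (not p and q)) or Box not (not p or not r)), u
2. not (Dia Dia (not p and q) implies Dia (not p and q)), u
3. not Box not (not p or not r), u
4. Dia Dia (not p and q), u
5. not Dia (not p and q), u
6. not (not p and q), u
7. not q, u
8. not p or not r, v
9. not (not p and q), v
10. not r, v
11. not q, v
12. Dia (not p and q), w
13. not (not p and q), w
14. not q, w
15. not p and q, x
16. not p, x
17. q, x
18. not (not p and q), x
19. not q, x
Accessibility: uRu, uRv, uRw, uRx, vRv, wRw, wRx, xRx
Branch closes: q and not q both at x.
All branches of the negation close; one closing branch shown above.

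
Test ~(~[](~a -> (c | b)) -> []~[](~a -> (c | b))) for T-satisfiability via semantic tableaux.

1. ~(~[](~a -> (c | b)) -> []~[](~a -> (c | b))), 0
2. ~[](~a -> (c | b)), 0
3. ~[]~[](~a -> (c | b)), 0
4. ~(~a -> (c | b)), 1
5. ~a, 1
6. ~(c | b), 1
7. ~c, 1
8. ~b, 1
9. [](~a -> (c | b)), 2
10. ~a -> (c | b), 2
11. c | b, 2
12. b, 2
Accessibility: 0R0, 0R1, 0R2, 1R1, 2R2

Yes, satisfiable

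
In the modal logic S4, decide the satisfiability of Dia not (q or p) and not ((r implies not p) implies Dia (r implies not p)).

No, unsatisfiable

1. Dia not (q or p) and not ((r implies not p) implies Dia (r implies not p)), w0
2. Dia not (q or p), w0
3. not ((r implies not p) implies Dia (r implies not p)), w0
4. r implies not p, w0
5. not Dia (r implies not p), w0
6. not (r implies not p), w0
7. r, w0
8. p, w0
9. not p, w0
Accessibility: w0Rw0
Branch closes: p and not p both at w0.
(One branch shown.) All branches close.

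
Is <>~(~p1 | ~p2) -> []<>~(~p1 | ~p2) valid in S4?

Tableau for the negation ~(<>~(~p1 | ~p2) -> []<>~(~p1 | ~p2)):
1. ~(<>~(~p1 | ~p2) -> []<>~(~p1 | ~p2)), w0
2. <>~(~p1 | ~p2), w0
3. ~[]<>~(~p1 | ~p2), w0
4. ~(~p1 | ~p2), w1
5. p1, w1
6. p2, w1
7. ~<>~(~p1 | ~p2), w2
8. ~p1 | ~p2, w2
9. ~p2, w2
Accessibility: w0Rw0, w0Rw1, w0Rw2, w1Rw1, w2Rw2
The negation has an open branch (countermodel exists).

Not valid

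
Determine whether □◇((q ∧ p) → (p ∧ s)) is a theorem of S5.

No, not valid

Tableau for the negation ¬□◇((q ∧ p) → (p ∧ s)):
1. ¬□◇((q ∧ p) → (p ∧ s)), w0
2. ¬◇((q ∧ p) → (p ∧ s)), w1   [¬□-rule on 1: fresh world w1, w0Rw1]
3. ¬((q ∧ p) → (p ∧ s)), w0   [¬◇-rule on 2 via w1Rw0]
4. q ∧ p, w0   [¬→-rule on 3]
5. ¬(p ∧ s), w0   [¬→-rule on 3]
6. q, w0   [∧-rule on 4]
7. p, w0   [∧-rule on 4]
8. ¬((q ∧ p) → (p ∧ s)), w1   [¬◇-rule on 2 via w1Rw1]
9. q ∧ p, w1   [¬→-rule on 8]
10. ¬(p ∧ s), w1   [¬→-rule on 8]
11. q, w1   [∧-rule on 9]
12. p, w1   [∧-rule on 9]
13. ¬s, w0   [¬∧-rule on 5 (branches; this branch)]
14. ¬s, w1   [¬∧-rule on 10 (branches; this branch)]
Accessibility: w0Rw0, w0Rw1, w1Rw0, w1Rw1
The negation has an open branch (countermodel exists).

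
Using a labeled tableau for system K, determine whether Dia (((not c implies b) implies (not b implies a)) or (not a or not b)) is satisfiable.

Satisfiable (open branch found)

1. Dia (((not c implies b) implies (not b implies a)) or (not a or not b)), w0
2. ((not c implies b) implies (not b implies a)) or (not a or not b), w1
3. not a or not b, w1
4. not b, w1
Accessibility: w0Rw1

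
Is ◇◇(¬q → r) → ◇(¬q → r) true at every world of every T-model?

Tableau for the negation ¬(◇◇(¬q → r) → ◇(¬q → r)):
1. ¬(◇◇(¬q → r) → ◇(¬q → r)), u
2. ◇◇(¬q → r), u   [¬→-rule on 1]
3. ¬◇(¬q → r), u   [¬→-rule on 1]
4. ¬(¬q → r), u   [¬◇-rule on 3 via uRu]
5. ¬q, u   [¬→-rule on 4]
6. ¬r, u   [¬→-rule on 4]
7. ◇(¬q → r), v   [◇-rule on 2: fresh world v, uRv]
8. ¬(¬q → r), v   [¬◇-rule on 3 via uRv]
9. ¬q, v   [¬→-rule on 8]
10. ¬r, v   [¬→-rule on 8]
11. ¬q → r, w   [◇-rule on 7: fresh world w, vRw]
12. r, w   [→-rule on 11 (branches; this branch)]
Accessibility: uRu, uRv, vRv, vRw, wRw
The negation has an open branch (countermodel exists).

Invalid (countermodel exists)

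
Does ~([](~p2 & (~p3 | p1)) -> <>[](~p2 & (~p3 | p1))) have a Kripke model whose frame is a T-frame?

Unsatisfiable

1. ~([](~p2 & (~p3 | p1)) -> <>[](~p2 & (~p3 | p1))), u
2. [](~p2 & (~p3 | p1)), u
3. ~<>[](~p2 & (~p3 | p1)), u
4. ~p2 & (~p3 | p1), u
5. ~p2, u
6. ~p3 | p1, u
7. ~[](~p2 & (~p3 | p1)), u
8. p1, u
9. ~(~p2 & (~p3 | p1)), v
10. ~p2 & (~p3 | p1), v
11. ~p2, v
12. ~p3 | p1, v
13. ~[](~p2 & (~p3 | p1)), v
14. ~(~p3 | p1), v
15. p3, v
16. ~p1, v
17. p1, v
Accessibility: uRu, uRv, vRv
Branch closes: p1 and ~p1 both at v.
Every branch closes; the branch above is one of them.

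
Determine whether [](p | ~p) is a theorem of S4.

Valid in S4

Tableau for the negation ~[](p | ~p):
1. ~[](p | ~p), 0
2. ~(p | ~p), 1
3. ~p, 1
4. p, 1
Accessibility: 0R0, 0R1, 1R1
Branch closes: p and ~p both at 1.
Every branch of the negation's tableau closes; the branch above is one of them.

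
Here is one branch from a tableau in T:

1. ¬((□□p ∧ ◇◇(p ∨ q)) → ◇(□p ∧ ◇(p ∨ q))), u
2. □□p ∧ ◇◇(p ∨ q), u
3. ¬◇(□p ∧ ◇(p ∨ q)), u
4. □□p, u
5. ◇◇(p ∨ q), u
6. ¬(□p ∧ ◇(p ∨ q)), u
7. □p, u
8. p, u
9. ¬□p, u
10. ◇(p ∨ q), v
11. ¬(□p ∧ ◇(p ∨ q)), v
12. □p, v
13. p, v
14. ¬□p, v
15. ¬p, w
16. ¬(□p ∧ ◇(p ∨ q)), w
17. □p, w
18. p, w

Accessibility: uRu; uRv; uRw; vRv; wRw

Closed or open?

Closed

Both p and ¬p appear at w.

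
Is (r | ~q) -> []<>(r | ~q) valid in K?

No, not valid

Tableau for the negation ~((r | ~q) -> []<>(r | ~q)):
1. ~((r | ~q) -> []<>(r | ~q)), 0
2. r | ~q, 0
3. ~[]<>(r | ~q), 0
4. ~q, 0
5. ~<>(r | ~q), 1
Accessibility: 0R1
The negation has an open branch (countermodel exists).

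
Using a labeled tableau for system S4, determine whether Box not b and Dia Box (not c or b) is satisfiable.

Satisfiable

1. Box not b and Dia Box (not c or b), u
2. Box not b, u
3. Dia Box (not c or b), u
4. not b, u
5. Box (not c or b), v
6. not b, v
7. not c or b, v
8. not c, v
Accessibility: uRu, uRv, vRv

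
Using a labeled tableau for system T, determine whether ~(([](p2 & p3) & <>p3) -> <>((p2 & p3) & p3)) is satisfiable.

Unsatisfiable

1. ~(([](p2 & p3) & <>p3) -> <>((p2 & p3) & p3)), 0
2. [](p2 & p3) & <>p3, 0   [~->-rule on 1]
3. ~<>((p2 & p3) & p3), 0   [~->-rule on 1]
4. [](p2 & p3), 0   [&-rule on 2]
5. <>p3, 0   [&-rule on 2]
6. ~((p2 & p3) & p3), 0   [~<>-rule on 3 via 0R0]
7. p2 & p3, 0   [[]-rule on 4 via 0R0]
8. p2, 0   [&-rule on 7]
9. p3, 0   [&-rule on 7]
10. ~(p2 & p3), 0   [~&-rule on 6 (branches; this branch)]
11. ~p3, 0   [~&-rule on 10 (branches; this branch)]
Accessibility: 0R0
Branch closes: p3 and ~p3 both at 0.
Every branch closes; the branch above is one of them.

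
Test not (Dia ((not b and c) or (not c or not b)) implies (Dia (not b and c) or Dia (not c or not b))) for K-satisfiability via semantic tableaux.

1. not (Dia ((not b and c) or (not c or not b)) implies (Dia (not b and c) or Dia (not c or not b))), u
2. Dia ((not b and c) or (not c or not b)), u
3. not (Dia (not b and c) or Dia (not c or not b)), u
4. not Dia (not b and c), u
5. not Dia (not c or not b), u
6. (not b and c) or (not c or not b), v
7. not (not b and c), v
8. not (not c or not b), v
9. c, v
10. b, v
11. not c or not b, v
12. not b, v
Accessibility: uRv
Branch closes: b and not b both at v.
Every branch closes; the branch above is one of them.

No, unsatisfiable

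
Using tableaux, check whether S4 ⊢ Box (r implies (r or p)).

Tableau for the negation not Box (r implies (r or p)):
1. not Box (r implies (r or p)), w0
2. not (r implies (r or p)), w1
3. r, w1
4. not (r or p), w1
5. not r, w1
6. not p, w1
Accessibility: w0Rw0, w0Rw1, w1Rw1
Branch closes: r and not r both at w1.
Every branch of the negation's tableau closes; the branch above is one of them.

Valid in S4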